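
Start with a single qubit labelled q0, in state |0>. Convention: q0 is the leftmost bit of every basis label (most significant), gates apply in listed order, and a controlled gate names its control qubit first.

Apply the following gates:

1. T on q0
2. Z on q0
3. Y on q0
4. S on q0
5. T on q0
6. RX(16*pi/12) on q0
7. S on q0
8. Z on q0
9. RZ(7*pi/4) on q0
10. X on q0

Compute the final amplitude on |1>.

|1> carries amplitude -sqrt(3)*exp(7*I*pi/8)/2 in the final state.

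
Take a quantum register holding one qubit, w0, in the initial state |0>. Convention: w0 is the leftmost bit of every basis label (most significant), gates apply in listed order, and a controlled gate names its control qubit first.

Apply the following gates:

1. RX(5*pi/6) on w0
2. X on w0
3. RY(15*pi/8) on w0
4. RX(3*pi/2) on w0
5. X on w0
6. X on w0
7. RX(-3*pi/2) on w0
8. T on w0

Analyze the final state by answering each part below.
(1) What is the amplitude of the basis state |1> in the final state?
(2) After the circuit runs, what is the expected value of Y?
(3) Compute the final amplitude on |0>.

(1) The final state's coefficient on |1> equals -sqrt(6)*exp(I*pi/4)*cos(pi/16)/4 - sqrt(6)*I*exp(I*pi/4)*sin(pi/16)/4 - sqrt(2)*I*exp(I*pi/4)*sin(pi/16)/4 + sqrt(2)*exp(I*pi/4)*cos(pi/16)/4.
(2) In the final state, Y has expectation -sqrt(12 - 6*sqrt(2))/8 + sqrt(2)/4.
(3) The amplitude on |0> is -sqrt(6)*sin(pi/16)/4 + sqrt(2)*sin(pi/16)/4 + sqrt(2)*I*cos(pi/16)/4 + sqrt(6)*I*cos(pi/16)/4.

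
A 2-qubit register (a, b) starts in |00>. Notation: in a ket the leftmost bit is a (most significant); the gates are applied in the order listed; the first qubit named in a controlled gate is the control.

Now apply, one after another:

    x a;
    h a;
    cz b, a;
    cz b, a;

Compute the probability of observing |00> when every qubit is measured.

Outcome |00> occurs with probability 1/2. Key observation: gates 3-4 undo each other exactly, leaving only the rest of the circuit to track.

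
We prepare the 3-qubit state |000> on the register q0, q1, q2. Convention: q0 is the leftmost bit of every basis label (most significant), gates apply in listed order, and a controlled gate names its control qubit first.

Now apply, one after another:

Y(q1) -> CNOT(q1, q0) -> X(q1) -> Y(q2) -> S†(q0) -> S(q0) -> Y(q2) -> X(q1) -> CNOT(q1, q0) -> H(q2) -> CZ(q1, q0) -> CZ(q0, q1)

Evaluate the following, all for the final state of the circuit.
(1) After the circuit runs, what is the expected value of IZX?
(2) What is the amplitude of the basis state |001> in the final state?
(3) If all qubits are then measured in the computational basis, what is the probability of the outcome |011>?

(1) In the final state, IZX has expectation -1. Key observation: the block from step 2 through step 9 cancels to the identity and can be dropped.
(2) The final state's coefficient on |001> equals 0.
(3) Outcome |011> occurs with probability 1/2.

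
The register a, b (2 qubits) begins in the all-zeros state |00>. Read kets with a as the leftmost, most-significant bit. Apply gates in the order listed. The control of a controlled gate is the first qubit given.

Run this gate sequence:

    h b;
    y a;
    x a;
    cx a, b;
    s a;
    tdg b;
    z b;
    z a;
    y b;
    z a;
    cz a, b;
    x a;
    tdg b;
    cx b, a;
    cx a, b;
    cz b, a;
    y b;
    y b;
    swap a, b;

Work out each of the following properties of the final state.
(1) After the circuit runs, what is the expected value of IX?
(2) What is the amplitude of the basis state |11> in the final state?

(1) The expectation value of IX is -1.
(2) The final state's coefficient on |11> equals -sqrt(2)*exp(3*I*pi/4)/2.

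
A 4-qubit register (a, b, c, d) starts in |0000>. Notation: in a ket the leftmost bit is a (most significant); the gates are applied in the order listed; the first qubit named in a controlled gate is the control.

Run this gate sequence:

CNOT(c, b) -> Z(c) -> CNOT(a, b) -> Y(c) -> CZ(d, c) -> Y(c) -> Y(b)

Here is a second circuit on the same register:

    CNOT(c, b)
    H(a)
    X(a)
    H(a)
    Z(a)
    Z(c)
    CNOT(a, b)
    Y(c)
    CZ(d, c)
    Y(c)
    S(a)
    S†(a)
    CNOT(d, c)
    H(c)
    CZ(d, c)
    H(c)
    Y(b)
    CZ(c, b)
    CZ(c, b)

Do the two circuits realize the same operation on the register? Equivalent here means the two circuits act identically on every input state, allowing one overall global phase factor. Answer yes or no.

Yes: on every input state the two circuits agree up to one overall phase factor.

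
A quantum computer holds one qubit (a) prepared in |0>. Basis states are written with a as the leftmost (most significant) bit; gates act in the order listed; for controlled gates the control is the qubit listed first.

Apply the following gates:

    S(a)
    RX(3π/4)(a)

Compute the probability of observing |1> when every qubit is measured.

Outcome |1> occurs with probability sqrt(2)/4 + 1/2.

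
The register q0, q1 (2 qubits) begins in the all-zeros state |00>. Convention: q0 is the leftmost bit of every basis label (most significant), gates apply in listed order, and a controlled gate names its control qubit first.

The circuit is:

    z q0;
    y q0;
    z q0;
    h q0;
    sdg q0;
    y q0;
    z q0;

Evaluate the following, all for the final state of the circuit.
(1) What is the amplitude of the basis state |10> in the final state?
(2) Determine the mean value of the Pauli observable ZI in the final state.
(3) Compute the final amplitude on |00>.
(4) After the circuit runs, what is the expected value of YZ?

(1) The amplitude on |10> is -sqrt(2)/2.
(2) The observable ZI averages to 0.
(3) The amplitude on |00> is -sqrt(2)*I/2.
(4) The observable YZ averages to -1.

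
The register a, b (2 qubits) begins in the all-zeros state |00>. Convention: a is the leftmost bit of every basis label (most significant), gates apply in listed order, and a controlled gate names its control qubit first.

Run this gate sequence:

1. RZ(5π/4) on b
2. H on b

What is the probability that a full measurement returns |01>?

Outcome |01> occurs with probability 1/2.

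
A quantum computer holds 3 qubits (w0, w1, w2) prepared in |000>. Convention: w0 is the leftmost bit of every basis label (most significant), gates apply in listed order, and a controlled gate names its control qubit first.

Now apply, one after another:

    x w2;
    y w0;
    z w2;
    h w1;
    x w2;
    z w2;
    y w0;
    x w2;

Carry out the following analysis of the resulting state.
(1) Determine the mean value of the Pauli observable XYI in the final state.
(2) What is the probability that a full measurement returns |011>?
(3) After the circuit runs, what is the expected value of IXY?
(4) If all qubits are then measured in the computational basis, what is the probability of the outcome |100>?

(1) The expectation value of XYI is 0.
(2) The probability of measuring |011> is 1/2.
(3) The expectation value of IXY is 0.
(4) A full measurement returns |100> with probability 0.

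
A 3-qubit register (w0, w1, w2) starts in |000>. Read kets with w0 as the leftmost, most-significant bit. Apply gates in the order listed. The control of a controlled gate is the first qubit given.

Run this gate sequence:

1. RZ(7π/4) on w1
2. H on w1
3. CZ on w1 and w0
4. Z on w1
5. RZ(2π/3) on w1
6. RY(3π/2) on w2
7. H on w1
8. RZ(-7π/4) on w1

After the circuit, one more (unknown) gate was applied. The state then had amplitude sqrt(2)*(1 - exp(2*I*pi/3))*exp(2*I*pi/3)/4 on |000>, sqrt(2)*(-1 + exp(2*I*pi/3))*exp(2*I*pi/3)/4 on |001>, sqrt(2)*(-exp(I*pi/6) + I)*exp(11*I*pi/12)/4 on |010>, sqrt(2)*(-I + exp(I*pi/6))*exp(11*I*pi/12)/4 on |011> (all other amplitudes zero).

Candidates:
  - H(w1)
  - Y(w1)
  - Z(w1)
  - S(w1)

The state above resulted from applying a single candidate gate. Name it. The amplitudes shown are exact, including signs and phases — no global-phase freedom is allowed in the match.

It was S(w1) that produced the state shown.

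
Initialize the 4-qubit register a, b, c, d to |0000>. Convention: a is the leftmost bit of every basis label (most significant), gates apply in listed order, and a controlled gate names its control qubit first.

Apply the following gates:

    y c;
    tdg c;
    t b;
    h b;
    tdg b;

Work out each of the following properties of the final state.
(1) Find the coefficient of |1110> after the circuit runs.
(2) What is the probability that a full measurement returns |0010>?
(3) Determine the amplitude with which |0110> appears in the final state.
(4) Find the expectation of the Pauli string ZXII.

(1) The final state's coefficient on |1110> equals 0.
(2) Outcome |0010> occurs with probability 1/2.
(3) The final state's coefficient on |0110> equals sqrt(2)/2.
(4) The observable ZXII averages to sqrt(2)/2.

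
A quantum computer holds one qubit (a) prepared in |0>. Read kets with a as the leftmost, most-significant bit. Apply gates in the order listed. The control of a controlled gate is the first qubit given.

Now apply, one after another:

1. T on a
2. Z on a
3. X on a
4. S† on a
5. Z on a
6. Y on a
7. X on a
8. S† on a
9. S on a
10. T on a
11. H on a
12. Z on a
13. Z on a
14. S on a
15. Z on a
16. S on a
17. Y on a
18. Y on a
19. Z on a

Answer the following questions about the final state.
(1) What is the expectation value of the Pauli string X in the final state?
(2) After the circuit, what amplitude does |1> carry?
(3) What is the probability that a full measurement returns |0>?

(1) The observable X averages to 1.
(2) |1> carries amplitude sqrt(2)*exp(I*pi/4)/2 in the final state.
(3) A full measurement returns |0> with probability 1/2.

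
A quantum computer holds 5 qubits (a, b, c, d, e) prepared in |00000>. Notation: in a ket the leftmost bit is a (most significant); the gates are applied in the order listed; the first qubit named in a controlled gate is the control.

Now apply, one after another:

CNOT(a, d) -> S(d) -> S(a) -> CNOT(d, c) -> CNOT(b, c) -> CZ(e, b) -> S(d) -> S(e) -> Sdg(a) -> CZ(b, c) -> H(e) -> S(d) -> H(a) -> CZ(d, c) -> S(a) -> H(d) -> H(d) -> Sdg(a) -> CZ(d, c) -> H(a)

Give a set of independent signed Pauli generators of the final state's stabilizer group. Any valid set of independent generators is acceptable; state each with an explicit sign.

The stabilizer group can be generated by +IIIIX, +ZIIII, +IZIII, +IIZII, +IIIZI, among other valid generating sets. Key observation: steps 13-20 multiply out to the identity, so the circuit reduces to the remaining gates.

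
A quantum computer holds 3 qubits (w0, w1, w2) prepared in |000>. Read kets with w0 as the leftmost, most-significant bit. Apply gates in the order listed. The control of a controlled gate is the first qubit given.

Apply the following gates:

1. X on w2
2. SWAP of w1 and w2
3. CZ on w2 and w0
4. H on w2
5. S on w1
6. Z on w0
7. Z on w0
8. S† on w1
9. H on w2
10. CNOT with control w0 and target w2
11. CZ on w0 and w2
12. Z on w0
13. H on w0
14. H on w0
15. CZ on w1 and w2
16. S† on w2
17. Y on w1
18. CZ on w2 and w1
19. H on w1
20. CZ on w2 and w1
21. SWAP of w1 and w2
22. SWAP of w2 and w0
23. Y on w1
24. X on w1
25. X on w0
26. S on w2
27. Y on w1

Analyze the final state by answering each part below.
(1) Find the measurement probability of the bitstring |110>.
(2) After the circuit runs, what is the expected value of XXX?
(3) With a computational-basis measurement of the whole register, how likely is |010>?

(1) The probability of measuring |110> is 1/2. Key observation: steps 4-9 multiply out to the identity, so the circuit reduces to the remaining gates.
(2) The expectation value of XXX is 0.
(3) Outcome |010> occurs with probability 1/2.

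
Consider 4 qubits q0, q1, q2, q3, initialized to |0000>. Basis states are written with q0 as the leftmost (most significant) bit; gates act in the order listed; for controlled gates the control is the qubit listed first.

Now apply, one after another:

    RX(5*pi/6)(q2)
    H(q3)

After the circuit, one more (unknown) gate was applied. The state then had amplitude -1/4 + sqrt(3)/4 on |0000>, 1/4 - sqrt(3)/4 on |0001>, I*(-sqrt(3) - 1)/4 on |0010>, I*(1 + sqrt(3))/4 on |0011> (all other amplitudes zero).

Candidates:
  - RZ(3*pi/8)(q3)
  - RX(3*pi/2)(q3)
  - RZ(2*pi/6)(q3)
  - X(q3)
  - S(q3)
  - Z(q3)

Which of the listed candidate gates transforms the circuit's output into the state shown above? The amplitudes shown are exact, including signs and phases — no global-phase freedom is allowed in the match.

The unique candidate consistent with the amplitudes is Z(q3).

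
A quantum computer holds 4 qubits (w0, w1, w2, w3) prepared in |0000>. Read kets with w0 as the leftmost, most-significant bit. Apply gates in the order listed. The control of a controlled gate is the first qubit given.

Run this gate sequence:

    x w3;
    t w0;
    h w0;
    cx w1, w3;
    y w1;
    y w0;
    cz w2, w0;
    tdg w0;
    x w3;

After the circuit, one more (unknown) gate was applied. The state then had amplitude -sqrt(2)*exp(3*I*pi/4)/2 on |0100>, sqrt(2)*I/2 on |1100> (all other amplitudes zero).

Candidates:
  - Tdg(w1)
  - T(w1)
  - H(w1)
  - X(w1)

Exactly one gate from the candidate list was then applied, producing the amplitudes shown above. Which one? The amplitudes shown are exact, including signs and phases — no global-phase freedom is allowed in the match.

It was Tdg(w1) that produced the state shown.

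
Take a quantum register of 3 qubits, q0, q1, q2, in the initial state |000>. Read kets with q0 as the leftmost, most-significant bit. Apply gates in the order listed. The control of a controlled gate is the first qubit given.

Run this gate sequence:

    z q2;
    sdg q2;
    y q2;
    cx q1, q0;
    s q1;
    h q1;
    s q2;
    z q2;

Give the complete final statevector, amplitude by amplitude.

After the circuit, the state carries amplitude sqrt(2)/2 on |001>, sqrt(2)/2 on |011>, and 0 on every other basis state.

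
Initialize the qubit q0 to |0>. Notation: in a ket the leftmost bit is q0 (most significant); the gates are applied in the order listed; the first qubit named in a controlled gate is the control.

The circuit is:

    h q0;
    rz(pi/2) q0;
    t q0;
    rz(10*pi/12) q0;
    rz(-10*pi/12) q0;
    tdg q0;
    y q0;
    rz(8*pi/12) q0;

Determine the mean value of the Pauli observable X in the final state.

In the final state, X has expectation -sqrt(3)/2. Key observation: the block from step 3 through step 6 cancels to the identity and can be dropped.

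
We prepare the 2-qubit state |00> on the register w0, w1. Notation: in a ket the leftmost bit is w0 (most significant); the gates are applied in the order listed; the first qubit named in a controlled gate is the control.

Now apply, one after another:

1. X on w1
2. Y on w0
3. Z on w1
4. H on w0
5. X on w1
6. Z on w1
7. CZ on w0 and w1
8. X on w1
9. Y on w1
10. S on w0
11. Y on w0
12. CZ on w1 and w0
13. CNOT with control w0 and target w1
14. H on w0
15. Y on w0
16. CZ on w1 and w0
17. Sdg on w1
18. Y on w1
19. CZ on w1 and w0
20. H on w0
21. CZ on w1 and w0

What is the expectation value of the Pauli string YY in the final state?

In the final state, YY has expectation -1.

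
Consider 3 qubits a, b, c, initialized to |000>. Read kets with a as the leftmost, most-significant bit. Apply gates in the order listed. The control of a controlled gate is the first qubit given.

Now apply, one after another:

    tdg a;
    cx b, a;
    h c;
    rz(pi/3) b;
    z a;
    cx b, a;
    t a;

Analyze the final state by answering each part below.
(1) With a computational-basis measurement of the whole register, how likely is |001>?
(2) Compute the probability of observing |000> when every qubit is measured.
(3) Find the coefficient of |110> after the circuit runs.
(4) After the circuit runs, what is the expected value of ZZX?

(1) A full measurement returns |001> with probability 1/2.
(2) Outcome |000> occurs with probability 1/2.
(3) The amplitude on |110> is 0.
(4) The expectation value of ZZX is 1.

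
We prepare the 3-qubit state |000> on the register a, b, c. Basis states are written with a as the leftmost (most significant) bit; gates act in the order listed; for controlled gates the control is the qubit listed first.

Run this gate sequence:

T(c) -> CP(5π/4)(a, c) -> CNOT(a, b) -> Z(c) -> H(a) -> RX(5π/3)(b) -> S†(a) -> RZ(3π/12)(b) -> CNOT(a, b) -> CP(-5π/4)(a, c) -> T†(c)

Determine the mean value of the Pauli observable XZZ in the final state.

In the final state, XZZ has expectation sqrt(6)/4.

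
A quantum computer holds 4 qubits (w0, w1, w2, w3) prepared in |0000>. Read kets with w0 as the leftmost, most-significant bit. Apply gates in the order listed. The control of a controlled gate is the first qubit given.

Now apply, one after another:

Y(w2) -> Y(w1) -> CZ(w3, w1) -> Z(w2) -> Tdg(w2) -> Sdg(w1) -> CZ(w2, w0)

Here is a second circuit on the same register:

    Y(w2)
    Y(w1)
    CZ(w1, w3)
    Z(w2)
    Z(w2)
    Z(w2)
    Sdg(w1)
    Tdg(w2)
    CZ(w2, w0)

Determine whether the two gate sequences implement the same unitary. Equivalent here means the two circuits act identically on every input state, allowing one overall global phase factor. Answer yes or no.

Yes, they are equivalent — the unitaries differ by at most a global phase.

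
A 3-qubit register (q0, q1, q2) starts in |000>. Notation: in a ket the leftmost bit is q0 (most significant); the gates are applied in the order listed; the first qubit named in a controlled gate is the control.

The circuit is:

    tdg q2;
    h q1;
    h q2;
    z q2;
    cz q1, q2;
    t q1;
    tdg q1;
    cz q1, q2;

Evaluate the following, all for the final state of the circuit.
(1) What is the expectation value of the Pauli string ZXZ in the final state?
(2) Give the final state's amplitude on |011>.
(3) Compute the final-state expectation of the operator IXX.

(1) In the final state, ZXZ has expectation 0. Key observation: steps 5-8 multiply out to the identity, so the circuit reduces to the remaining gates.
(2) The final state's coefficient on |011> equals -1/2.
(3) The expectation value of IXX is -1.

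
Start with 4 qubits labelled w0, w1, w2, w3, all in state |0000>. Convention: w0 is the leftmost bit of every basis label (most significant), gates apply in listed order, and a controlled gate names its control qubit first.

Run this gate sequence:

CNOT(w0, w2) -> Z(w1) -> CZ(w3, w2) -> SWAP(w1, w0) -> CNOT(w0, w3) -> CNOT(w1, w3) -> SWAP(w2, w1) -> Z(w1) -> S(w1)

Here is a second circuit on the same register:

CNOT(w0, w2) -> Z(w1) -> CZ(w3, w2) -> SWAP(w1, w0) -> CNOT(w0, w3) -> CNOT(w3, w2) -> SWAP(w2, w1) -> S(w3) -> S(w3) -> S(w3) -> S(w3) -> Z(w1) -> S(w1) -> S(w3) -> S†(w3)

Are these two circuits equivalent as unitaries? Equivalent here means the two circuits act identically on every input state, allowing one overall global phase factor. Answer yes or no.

No — the two circuits implement different unitaries, even allowing a global phase.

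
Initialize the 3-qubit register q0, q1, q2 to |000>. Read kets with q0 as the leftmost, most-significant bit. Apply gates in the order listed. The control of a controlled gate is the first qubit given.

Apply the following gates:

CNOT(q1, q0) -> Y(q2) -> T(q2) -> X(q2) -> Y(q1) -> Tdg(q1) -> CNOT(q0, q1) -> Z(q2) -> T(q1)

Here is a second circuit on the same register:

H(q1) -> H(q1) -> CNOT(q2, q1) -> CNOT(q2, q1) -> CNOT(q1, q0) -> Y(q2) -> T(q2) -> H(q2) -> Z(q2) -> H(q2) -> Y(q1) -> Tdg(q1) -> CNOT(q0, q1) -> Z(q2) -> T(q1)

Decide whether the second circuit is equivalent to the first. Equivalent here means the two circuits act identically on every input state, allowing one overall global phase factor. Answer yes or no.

Yes — the two circuits implement the same unitary up to a global phase.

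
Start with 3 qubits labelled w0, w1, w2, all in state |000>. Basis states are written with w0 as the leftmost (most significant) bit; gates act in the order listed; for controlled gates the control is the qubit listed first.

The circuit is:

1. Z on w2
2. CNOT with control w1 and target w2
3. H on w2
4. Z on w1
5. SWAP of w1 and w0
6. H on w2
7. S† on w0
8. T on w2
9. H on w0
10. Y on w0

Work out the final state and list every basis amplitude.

The final amplitudes are -sqrt(2)*I/2 on |000>, sqrt(2)*I/2 on |100>, and 0 on every other basis state.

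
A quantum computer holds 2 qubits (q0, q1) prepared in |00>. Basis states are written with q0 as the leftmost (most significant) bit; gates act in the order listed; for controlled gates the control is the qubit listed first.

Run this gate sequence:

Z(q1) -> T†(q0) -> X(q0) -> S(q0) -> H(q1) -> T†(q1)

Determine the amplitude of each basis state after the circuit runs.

The resulting statevector has amplitude 0 on |00>, 0 on |01>, sqrt(2)*I/2 on |10>, sqrt(2)*exp(I*pi/4)/2 on |11>.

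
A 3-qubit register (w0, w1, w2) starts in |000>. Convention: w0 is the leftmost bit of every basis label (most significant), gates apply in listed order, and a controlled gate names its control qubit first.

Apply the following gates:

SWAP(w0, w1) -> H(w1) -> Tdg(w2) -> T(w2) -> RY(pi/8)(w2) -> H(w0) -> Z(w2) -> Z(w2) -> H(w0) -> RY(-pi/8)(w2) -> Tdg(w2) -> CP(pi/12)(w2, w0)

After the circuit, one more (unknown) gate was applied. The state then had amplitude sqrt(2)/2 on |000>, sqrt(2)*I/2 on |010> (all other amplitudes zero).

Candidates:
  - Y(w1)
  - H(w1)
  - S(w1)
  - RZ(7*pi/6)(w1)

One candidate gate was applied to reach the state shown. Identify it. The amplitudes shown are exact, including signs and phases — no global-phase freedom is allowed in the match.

It was S(w1) that produced the state shown. Key observation: steps 4-11 multiply out to the identity, so the circuit reduces to the remaining gates.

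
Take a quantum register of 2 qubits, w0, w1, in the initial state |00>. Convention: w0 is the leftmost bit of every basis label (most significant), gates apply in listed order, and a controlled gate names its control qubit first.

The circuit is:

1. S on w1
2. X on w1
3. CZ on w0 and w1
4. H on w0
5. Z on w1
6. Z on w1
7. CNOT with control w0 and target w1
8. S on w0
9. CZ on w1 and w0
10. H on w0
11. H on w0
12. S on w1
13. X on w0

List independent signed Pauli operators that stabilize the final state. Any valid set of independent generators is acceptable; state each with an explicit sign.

The stabilizer group can be generated by +XX, +ZZ, among other valid generating sets.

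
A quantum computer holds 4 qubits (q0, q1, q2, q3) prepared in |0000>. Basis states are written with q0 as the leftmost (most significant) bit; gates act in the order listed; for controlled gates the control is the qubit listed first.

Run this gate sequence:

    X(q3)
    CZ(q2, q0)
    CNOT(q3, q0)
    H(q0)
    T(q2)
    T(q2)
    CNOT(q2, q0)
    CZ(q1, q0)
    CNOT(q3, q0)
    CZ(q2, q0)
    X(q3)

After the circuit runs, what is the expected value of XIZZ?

The expectation value of XIZZ is -1.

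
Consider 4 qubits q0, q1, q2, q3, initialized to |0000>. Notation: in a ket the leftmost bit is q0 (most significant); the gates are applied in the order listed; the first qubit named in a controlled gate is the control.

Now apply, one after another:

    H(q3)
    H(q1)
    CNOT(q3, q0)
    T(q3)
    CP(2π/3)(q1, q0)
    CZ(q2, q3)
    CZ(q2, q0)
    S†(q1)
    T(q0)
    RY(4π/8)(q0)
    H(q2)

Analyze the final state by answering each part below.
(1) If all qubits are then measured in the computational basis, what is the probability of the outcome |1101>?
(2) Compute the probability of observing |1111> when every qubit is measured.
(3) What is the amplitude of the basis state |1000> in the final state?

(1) The probability of measuring |1101> is 1/16.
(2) The probability of measuring |1111> is 1/16.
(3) |1000> carries amplitude 1/4 in the final state.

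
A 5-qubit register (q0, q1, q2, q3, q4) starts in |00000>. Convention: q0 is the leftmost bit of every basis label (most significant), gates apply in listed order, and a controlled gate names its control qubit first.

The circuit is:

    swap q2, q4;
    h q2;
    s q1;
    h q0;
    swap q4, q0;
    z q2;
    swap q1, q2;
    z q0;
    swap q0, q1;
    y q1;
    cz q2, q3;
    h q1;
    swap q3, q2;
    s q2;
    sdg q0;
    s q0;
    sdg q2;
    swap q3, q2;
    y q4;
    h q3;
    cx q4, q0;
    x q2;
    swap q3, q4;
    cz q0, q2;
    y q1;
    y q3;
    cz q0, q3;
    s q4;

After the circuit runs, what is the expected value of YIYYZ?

The observable YIYYZ averages to 0. Key observation: steps 13-18 multiply out to the identity, so the circuit reduces to the remaining gates.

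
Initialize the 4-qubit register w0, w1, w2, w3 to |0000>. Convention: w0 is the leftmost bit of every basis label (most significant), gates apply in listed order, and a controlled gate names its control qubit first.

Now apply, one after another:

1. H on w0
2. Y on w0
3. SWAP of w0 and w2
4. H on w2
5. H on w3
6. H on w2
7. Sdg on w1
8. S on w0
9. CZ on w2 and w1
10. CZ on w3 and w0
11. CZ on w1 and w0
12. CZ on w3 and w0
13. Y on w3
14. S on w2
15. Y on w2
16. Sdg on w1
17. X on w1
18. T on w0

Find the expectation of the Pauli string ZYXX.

In the final state, ZYXX has expectation 0.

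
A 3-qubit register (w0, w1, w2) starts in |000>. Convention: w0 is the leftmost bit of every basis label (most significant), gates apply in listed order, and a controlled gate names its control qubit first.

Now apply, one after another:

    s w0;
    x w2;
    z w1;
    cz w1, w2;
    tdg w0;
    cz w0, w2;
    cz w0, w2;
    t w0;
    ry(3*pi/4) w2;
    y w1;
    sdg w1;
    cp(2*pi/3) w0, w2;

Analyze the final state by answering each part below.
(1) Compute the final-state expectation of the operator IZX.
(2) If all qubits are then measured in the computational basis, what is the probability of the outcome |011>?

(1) The expectation value of IZX is sqrt(2)/2. Key observation: steps 5-8 multiply out to the identity, so the circuit reduces to the remaining gates.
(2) A full measurement returns |011> with probability 1/2 - sqrt(2)/4.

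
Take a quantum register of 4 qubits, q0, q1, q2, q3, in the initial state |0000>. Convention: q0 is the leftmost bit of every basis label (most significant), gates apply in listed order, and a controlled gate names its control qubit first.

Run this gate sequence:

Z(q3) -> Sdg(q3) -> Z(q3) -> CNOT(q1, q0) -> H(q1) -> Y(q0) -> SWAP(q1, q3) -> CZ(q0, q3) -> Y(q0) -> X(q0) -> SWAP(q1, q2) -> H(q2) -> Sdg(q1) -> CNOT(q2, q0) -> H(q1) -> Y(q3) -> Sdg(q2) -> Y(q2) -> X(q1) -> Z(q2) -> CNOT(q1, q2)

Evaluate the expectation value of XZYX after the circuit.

In the final state, XZYX has expectation 1.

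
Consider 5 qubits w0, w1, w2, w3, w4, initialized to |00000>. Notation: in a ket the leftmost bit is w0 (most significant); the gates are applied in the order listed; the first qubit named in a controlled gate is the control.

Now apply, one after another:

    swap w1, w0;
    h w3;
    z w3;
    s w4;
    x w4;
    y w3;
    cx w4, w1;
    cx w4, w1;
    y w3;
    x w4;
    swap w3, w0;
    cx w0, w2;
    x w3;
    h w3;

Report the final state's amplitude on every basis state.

After the circuit, the state carries amplitude 1/2 on |00000>, -1/2 on |00010>, -1/2 on |10100>, 1/2 on |10110>, and 0 on every other basis state. Key observation: gates 5-10 undo each other exactly, leaving only the rest of the circuit to track.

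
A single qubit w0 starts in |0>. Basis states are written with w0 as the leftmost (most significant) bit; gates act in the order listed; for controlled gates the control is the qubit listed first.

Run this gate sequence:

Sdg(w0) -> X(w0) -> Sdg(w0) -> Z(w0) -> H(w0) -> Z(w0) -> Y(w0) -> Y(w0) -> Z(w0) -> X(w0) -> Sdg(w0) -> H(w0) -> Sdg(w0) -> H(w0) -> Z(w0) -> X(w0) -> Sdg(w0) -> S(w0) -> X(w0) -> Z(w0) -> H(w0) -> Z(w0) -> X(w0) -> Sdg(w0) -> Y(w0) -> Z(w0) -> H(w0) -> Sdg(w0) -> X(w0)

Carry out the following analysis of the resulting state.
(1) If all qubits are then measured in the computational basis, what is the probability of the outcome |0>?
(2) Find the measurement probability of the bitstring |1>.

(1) Outcome |0> occurs with probability 1/2.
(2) The probability of measuring |1> is 1/2.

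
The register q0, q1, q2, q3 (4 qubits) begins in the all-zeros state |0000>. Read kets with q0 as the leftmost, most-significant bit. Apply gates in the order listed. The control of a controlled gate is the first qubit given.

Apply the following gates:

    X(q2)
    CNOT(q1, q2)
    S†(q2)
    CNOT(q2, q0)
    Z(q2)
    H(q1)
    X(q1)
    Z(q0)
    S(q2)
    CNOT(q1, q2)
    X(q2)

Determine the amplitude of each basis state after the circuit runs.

The final amplitudes are sqrt(2)/2 on |1000>, sqrt(2)/2 on |1110>, and 0 on every other basis state.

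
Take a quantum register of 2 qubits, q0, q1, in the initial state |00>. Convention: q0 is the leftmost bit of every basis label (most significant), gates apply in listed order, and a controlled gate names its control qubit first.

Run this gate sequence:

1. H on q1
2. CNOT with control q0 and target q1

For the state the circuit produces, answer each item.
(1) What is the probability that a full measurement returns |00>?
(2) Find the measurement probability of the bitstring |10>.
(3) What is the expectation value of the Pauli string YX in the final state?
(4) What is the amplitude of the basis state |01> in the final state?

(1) Outcome |00> occurs with probability 1/2.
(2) Outcome |10> occurs with probability 0.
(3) The observable YX averages to 0.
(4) The final state's coefficient on |01> equals sqrt(2)/2.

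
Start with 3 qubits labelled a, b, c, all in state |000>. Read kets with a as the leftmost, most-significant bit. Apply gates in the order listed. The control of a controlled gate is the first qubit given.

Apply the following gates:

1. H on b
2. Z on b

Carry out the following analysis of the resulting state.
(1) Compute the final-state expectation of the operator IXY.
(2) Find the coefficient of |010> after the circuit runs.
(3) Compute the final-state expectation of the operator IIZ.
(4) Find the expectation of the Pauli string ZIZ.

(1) The observable IXY averages to 0.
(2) The amplitude on |010> is -sqrt(2)/2.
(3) The expectation value of IIZ is 1.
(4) In the final state, ZIZ has expectation 1.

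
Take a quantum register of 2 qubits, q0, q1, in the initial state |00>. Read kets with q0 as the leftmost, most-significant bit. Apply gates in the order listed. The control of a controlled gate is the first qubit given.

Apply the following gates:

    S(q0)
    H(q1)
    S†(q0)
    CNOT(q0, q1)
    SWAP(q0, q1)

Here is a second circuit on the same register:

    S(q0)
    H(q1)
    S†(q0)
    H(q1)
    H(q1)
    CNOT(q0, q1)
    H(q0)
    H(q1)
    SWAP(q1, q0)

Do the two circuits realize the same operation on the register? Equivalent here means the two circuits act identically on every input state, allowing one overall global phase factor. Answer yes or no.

No, they are not equivalent — no single phase factor reconciles the two unitaries.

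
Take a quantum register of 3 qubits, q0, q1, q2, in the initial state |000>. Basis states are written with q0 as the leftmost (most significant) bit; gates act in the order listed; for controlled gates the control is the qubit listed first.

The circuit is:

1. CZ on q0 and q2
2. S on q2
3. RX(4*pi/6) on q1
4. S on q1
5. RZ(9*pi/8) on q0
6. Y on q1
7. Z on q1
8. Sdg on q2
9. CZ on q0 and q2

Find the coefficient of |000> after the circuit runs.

|000> carries amplitude sqrt(3)*exp(15*I*pi/16)/2 in the final state.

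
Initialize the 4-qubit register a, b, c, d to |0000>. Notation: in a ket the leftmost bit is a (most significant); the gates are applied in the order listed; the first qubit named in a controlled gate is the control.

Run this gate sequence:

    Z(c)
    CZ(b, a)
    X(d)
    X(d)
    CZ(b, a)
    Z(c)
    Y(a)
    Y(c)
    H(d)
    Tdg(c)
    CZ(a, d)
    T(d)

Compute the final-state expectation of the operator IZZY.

The expectation value of IZZY is sqrt(2)/2. Key observation: the block from step 1 through step 6 cancels to the identity and can be dropped.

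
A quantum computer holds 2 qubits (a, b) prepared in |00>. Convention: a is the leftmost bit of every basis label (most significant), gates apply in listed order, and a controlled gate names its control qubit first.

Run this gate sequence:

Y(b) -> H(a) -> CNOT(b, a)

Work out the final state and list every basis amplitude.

The final amplitudes are 0 on |00>, sqrt(2)*I/2 on |01>, 0 on |10>, sqrt(2)*I/2 on |11>.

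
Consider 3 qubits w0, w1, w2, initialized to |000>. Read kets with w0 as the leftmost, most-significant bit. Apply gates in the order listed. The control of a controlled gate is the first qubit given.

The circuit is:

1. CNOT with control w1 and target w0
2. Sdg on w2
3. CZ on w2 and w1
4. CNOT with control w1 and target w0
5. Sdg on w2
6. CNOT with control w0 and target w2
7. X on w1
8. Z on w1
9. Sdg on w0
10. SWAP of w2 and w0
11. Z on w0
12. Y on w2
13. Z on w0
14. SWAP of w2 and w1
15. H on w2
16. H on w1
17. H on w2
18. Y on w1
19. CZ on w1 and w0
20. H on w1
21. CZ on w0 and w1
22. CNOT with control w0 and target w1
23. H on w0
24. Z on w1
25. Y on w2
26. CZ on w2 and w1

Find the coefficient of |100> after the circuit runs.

The amplitude on |100> is -sqrt(2)*I/2.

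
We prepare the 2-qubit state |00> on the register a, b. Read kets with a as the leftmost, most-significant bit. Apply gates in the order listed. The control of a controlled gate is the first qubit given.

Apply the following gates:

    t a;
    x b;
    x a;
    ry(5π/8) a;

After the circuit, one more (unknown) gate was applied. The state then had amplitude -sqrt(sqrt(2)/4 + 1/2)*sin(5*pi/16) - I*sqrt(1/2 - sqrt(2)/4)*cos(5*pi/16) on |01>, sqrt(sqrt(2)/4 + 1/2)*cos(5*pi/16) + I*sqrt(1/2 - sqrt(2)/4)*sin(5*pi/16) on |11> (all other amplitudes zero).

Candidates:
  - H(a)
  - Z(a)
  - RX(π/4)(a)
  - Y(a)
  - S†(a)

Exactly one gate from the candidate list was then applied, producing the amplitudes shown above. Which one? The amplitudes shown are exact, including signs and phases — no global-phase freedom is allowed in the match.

It was RX(π/4)(a) that produced the state shown.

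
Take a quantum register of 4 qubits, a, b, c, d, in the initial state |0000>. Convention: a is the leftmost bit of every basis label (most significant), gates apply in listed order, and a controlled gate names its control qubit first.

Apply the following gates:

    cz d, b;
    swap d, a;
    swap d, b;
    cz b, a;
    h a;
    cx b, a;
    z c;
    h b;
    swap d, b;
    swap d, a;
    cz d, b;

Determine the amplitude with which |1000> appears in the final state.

The amplitude on |1000> is 1/2.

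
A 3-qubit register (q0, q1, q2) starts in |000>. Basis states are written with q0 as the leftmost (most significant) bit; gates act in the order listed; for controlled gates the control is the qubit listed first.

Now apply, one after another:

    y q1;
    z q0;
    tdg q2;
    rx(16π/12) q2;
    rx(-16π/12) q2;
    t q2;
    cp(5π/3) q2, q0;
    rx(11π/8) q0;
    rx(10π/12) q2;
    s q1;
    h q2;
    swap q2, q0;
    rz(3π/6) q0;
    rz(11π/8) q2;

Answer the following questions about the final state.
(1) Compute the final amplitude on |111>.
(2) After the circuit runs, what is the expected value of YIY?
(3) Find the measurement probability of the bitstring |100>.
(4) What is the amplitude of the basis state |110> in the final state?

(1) |111> carries amplitude (-sqrt(3) + 1 - sqrt(3)*I - I)*exp(7*I*pi/16)*sin(5*pi/16)/4 in the final state. Key observation: the block from step 3 through step 6 cancels to the identity and can be dropped.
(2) The expectation value of YIY is -sqrt(3)*I*exp(I*pi/8)*sin(5*pi/16)*cos(5*pi/16)/4 + sqrt(3)*I*exp(-7*I*pi/8)*sin(5*pi/16)*cos(5*pi/16)/4 + exp(-7*I*pi/8)*sin(5*pi/16)*cos(5*pi/16)/4 + exp(-I*pi/8)*sin(5*pi/16)*cos(5*pi/16)/4 + exp(7*I*pi/8)*sin(5*pi/16)*cos(5*pi/16)/4 + exp(I*pi/8)*sin(5*pi/16)*cos(5*pi/16)/4 - sqrt(3)*I*exp(7*I*pi/8)*sin(5*pi/16)*cos(5*pi/16)/4 + sqrt(3)*I*exp(-I*pi/8)*sin(5*pi/16)*cos(5*pi/16)/4.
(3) The probability of measuring |100> is 0.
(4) The amplitude on |110> is (1 + sqrt(3) - sqrt(3)*I + I)*exp(I*pi/16)*cos(5*pi/16)/4.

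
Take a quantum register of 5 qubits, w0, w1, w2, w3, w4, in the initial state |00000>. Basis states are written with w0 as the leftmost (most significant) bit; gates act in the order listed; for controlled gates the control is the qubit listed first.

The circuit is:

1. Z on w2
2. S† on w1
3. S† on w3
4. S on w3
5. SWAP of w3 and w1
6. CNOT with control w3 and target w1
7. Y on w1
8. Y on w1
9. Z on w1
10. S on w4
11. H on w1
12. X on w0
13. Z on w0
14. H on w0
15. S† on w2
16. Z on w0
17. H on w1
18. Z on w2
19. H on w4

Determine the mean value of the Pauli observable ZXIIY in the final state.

In the final state, ZXIIY has expectation 0.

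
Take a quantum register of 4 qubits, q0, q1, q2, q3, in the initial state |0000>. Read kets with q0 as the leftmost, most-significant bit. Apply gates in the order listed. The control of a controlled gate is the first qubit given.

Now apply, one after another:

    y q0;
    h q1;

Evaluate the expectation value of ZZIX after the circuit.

The expectation value of ZZIX is 0.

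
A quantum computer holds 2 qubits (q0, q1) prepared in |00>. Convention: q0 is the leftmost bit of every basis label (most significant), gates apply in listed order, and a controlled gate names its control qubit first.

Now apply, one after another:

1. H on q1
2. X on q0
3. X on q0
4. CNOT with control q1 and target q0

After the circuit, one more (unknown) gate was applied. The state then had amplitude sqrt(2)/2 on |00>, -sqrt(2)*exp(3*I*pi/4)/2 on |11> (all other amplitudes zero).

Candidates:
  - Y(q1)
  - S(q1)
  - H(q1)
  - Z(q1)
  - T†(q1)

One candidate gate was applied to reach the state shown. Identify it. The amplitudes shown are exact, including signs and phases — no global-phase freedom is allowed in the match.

The applied gate was T†(q1). Key observation: steps 2-3 multiply out to the identity, so the circuit reduces to the remaining gates.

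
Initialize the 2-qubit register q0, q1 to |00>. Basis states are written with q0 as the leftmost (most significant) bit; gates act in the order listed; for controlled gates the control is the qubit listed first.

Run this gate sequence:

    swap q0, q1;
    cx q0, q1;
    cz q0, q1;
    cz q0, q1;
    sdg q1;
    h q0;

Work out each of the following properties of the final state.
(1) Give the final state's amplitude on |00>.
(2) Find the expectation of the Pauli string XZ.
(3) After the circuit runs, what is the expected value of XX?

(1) The amplitude on |00> is sqrt(2)/2.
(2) In the final state, XZ has expectation 1.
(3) The expectation value of XX is 0.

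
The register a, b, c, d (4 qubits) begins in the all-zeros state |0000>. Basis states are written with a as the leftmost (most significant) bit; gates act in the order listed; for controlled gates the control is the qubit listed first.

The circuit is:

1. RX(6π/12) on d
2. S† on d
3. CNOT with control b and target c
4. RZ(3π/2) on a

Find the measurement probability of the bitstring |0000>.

Outcome |0000> occurs with probability 1/2.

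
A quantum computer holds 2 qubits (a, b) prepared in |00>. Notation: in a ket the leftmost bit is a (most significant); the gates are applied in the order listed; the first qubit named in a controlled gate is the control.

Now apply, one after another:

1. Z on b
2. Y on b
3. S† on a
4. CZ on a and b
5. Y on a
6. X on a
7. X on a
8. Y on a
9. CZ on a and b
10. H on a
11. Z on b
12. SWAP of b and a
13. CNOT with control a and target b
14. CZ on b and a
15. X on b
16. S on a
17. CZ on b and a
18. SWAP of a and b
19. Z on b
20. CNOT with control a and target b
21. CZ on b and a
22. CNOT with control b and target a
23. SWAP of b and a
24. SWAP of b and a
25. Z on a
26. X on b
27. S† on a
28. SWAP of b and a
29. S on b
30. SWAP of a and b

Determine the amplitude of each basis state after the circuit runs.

The final amplitudes are 0 on |00>, 0 on |01>, -sqrt(2)/2 on |10>, -sqrt(2)/2 on |11>.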